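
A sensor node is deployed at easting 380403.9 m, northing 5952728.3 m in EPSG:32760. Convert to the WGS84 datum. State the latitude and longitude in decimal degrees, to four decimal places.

lat -36.5634°, lon 175.6635°

Zone 60S: λ₀ = 177°, k₀ = 0.9996, false easting 500000 m, false northing 10000000 m.
Meridian distance M = (N − FN)/k₀ = -4048891.3 m.
Inverse transverse Mercator on WGS84 gives φ = -36.56339980°, λ = 175.66350042°.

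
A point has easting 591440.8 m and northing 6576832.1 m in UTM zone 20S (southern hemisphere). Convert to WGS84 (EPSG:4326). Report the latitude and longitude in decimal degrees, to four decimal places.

Zone 20S: λ₀ = -63°, k₀ = 0.9996, false easting 500000 m, false northing 10000000 m.
Meridian distance M = (N − FN)/k₀ = -3424537.7 m.
Inverse transverse Mercator on WGS84 gives φ = -30.93840042°, λ = -62.04280022°.

lat -30.9384°, lon -62.0428°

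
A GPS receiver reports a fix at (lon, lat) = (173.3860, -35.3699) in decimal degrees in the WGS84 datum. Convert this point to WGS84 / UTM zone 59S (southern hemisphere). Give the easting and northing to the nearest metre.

Zone 59 central meridian λ₀ = 6×59 − 183 = 171°; Δλ = +2.3860°.
Transverse Mercator on WGS84 with k₀ = 0.9996 gives E = 716762.942 m, N = 6083321.701 m.

E 716763 m, N 6083322 m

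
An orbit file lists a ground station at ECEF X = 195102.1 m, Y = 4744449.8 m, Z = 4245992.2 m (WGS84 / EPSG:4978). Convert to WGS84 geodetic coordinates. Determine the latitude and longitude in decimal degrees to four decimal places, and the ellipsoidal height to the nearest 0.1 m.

λ = atan2(Y, X) = 87.64519962°; p = √(X²+Y²) = 4748459.6 m.
Bowring's method on WGS84 (a = 6378137 m, b = 6356752.314 m) gives φ = 41.99380041°, h = 1345.377 m.

lat 41.9938°, lon 87.6452°, h 1345.4 m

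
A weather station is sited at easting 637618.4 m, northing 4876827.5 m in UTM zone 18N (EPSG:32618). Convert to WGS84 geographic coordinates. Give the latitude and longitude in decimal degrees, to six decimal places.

Zone 18N: λ₀ = -75°, k₀ = 0.9996, false easting 500000 m.
Meridian distance M = (N − FN)/k₀ = 4878779.0 m.
Inverse transverse Mercator on WGS84 gives φ = 44.03170020°, λ = -73.28260020°.

lat 44.031700°, lon -73.282600°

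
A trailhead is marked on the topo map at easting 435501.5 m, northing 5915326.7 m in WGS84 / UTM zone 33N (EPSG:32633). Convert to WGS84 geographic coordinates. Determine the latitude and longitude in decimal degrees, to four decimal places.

lat 53.3831°, lon 14.0303°

Zone 33N: λ₀ = 15°, k₀ = 0.9996, false easting 500000 m.
Meridian distance M = (N − FN)/k₀ = 5917693.8 m.
Inverse transverse Mercator on WGS84 gives φ = 53.38309979°, λ = 14.03030073°.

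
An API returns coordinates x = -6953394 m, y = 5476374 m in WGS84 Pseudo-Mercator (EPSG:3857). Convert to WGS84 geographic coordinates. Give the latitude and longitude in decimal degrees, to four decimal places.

R = 6378137 m. λ = x/R = -62.46340107°.
φ = 2·arctan(exp(y/R)) − 90° = 2·arctan(2.35989) − 90° = 44.07059868°.

lat 44.0706°, lon -62.4634°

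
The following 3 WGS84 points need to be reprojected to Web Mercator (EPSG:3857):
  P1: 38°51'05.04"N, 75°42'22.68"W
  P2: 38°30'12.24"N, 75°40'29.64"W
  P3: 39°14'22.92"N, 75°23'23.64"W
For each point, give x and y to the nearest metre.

Web Mercator: x = R·λ, y = R·ln tan(π/4+φ/2), R = 6378137 m.
P1 (38.8514°, -75.7063°) → (-8427586.766, 4700408.195) m.
P2 (38.5034°, -75.6749°) → (-8424091.334, 4650785.470) m.
P3 (39.2397°, -75.3899°) → (-8392365.279, 4756064.933) m.

P1: x -8427587 m, y 4700408 m; P2: x -8424091 m, y 4650785 m; P3: x -8392365 m, y 4756065 m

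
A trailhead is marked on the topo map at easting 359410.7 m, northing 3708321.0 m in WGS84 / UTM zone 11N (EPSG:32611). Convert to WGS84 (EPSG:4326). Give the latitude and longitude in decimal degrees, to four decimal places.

lat 33.5052°, lon -118.5136°

Zone 11N: λ₀ = -117°, k₀ = 0.9996, false easting 500000 m.
Meridian distance M = (N − FN)/k₀ = 3709804.9 m.
Inverse transverse Mercator on WGS84 gives φ = 33.50520029°, λ = -118.51359962°.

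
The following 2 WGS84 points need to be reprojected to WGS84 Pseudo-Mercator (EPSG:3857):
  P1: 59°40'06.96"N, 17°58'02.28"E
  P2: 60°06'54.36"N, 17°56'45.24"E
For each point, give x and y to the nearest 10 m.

Web Mercator: x = R·λ, y = R·ln tan(π/4+φ/2), R = 6378137 m.
P1 (59.6686°, 17.9673°) → (2000110.687, 8326322.060) m.
P2 (60.1151°, 17.9459°) → (1997728.450, 8425408.340) m.

P1: x 2000110 m, y 8326320 m; P2: x 1997730 m, y 8425410 m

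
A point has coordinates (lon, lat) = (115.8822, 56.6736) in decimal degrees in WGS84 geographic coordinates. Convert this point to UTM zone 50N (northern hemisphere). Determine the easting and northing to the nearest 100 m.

Zone 50 central meridian λ₀ = 6×50 − 183 = 117°; Δλ = -1.1178°.
Transverse Mercator on WGS84 with k₀ = 0.9996 gives E = 431504.381 m, N = 6281611.856 m.

E 431500 m, N 6281600 m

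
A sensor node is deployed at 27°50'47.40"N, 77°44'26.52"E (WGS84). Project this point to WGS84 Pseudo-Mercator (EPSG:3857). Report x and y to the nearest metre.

Web Mercator is spherical with R = a = 6378137 m.
x = R·λ = 6378137 × 1.356831178 = 8654055.138 m.
y = R·ln tan(π/4 + φ/2) = 6378137 × 0.506360196 = 3229634.699 m.

x 8654055 m, y 3229635 m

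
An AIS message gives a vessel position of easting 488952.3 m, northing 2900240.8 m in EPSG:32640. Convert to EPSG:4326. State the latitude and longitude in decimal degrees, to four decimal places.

Zone 40N: λ₀ = 57°, k₀ = 0.9996, false easting 500000 m.
Meridian distance M = (N − FN)/k₀ = 2901401.4 m.
Inverse transverse Mercator on WGS84 gives φ = 26.22170000°, λ = 56.88940036°.

lat 26.2217°, lon 56.8894°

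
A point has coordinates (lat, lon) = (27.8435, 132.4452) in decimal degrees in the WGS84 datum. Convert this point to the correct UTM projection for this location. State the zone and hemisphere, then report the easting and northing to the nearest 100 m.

Longitude 132.4452° lies in the 6° band [132°, 138°), giving zone 53; latitude is north of the equator, so 53N.
Zone 53 central meridian λ₀ = 6×53 − 183 = 135°; Δλ = -2.5548°.
Transverse Mercator on WGS84 with k₀ = 0.9996 gives E = 248396.309 m, N = 3082487.332 m.

Zone 53N: E 248400 m, N 3082500 m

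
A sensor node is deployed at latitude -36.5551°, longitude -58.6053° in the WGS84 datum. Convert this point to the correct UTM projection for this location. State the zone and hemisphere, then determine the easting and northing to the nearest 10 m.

Longitude -58.6053° lies in the 6° band [-60°, -54°), giving zone 21; latitude is south of the equator, so 21S.
Zone 21 central meridian λ₀ = 6×21 − 183 = -57°; Δλ = -1.6053°.
Transverse Mercator on WGS84 with k₀ = 0.9996 gives E = 356333.348 m, N = 5953281.099 m.

Zone 21S: E 356330 m, N 5953280 m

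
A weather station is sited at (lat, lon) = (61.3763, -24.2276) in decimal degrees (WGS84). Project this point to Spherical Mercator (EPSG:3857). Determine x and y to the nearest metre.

Web Mercator is spherical with R = a = 6378137 m.
x = R·λ = 6378137 × -0.422851390 = -2697004.095 m.
y = R·ln tan(π/4 + φ/2) = 6378137 × 1.366032723 = 8712743.855 m.

x -2697004 m, y 8712744 m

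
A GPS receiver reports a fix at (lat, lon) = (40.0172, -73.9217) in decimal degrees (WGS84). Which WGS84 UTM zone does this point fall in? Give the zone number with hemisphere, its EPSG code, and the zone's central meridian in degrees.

UTM zone = ⌊(λ + 180)/6⌋ + 1; -73.9217° ∈ [-78°, -72°) → zone 18.
Hemisphere: N (φ ≥ 0).
Central meridian λ₀ = 6×18 − 183 = -75°.
EPSG code: 32618.

Zone 18N (EPSG:32618), central meridian -75°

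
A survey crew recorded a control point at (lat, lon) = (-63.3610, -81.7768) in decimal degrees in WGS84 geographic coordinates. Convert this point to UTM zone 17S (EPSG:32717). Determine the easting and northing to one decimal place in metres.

E 461140.5 m, N 2973952.7 m

Zone 17 central meridian λ₀ = 6×17 − 183 = -81°; Δλ = -0.7768°.
Transverse Mercator on WGS84 with k₀ = 0.9996 gives E = 461140.473 m, N = 2973952.724 m.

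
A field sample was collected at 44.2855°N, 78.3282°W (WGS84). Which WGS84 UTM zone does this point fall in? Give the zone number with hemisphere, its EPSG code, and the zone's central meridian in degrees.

UTM zone = ⌊(λ + 180)/6⌋ + 1; -78.3282° ∈ [-84°, -78°) → zone 17.
Hemisphere: N (φ ≥ 0).
Central meridian λ₀ = 6×17 − 183 = -81°.
EPSG code: 32617.

Zone 17N (EPSG:32617), central meridian -81°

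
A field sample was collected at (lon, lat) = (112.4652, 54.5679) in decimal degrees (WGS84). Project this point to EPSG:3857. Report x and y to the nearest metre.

x 12519569 m, y 7278452 m

Web Mercator is spherical with R = a = 6378137 m.
x = R·λ = 6378137 × 1.962888034 = 12519568.796 m.
y = R·ln tan(π/4 + φ/2) = 6378137 × 1.141156411 = 7278451.928 m.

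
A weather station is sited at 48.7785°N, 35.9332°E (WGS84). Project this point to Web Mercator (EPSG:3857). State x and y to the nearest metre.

x 4000066 m, y 6237361 m

Web Mercator is spherical with R = a = 6378137 m.
x = R·λ = 6378137 × 0.627152651 = 4000065.527 m.
y = R·ln tan(π/4 + φ/2) = 6378137 × 0.977928306 = 6237360.710 m.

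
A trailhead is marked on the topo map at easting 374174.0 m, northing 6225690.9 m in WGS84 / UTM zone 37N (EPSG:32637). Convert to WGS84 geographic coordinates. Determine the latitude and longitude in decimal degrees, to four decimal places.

Zone 37N: λ₀ = 39°, k₀ = 0.9996, false easting 500000 m.
Meridian distance M = (N − FN)/k₀ = 6228182.2 m.
Inverse transverse Mercator on WGS84 gives φ = 56.15959968°, λ = 36.97400042°.

lat 56.1596°, lon 36.9740°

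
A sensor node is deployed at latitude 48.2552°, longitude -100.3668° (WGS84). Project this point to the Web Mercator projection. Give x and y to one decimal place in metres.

Web Mercator is spherical with R = a = 6378137 m.
x = R·λ = 6378137 × -1.751731120 = -11172781.069 m.
y = R·ln tan(π/4 + φ/2) = 6378137 × 0.964139924 = 6149416.521 m.

x -11172781.1 m, y 6149416.5 m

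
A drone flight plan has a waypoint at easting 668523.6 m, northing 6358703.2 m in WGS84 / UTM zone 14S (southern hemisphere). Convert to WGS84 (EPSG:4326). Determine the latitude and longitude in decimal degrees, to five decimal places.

Zone 14S: λ₀ = -99°, k₀ = 0.9996, false easting 500000 m, false northing 10000000 m.
Meridian distance M = (N − FN)/k₀ = -3642753.9 m.
Inverse transverse Mercator on WGS84 gives φ = -32.89689964°, λ = -97.19820018°.

lat -32.89690°, lon -97.19820°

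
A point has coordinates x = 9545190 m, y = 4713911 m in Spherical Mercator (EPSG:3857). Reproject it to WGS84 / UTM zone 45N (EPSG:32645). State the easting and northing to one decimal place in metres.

Web Mercator inverse (R = 6378137 m) → φ = 38.94580099°, λ = 85.74590067°.
UTM 45N forward: E = 391320.700 m, N = 4311509.791 m.

E 391320.7 m, N 4311509.8 m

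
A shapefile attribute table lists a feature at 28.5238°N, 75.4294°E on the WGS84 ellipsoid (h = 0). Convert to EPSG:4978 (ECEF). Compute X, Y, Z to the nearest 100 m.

X 1410900 m, Y 5427900 m, Z 3027600 m

WGS84: a = 6378137 m, e² = 0.006694380; N(φ) = a/√(1−e²sin²φ) = 6383010.733 m.
X = (N+h)·cosφ·cosλ = 1410878.804 m; Y = (N+h)·cosφ·sinλ = 5427863.591 m; Z = (N(1−e²)+h)·sinφ = 3027634.612 m.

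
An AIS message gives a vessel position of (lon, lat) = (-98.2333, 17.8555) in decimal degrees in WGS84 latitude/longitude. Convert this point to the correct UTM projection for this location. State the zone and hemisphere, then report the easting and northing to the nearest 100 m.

Longitude -98.2333° lies in the 6° band [-102°, -96°), giving zone 14; latitude is north of the equator, so 14N.
Zone 14 central meridian λ₀ = 6×14 − 183 = -99°; Δλ = +0.7667°.
Transverse Mercator on WGS84 with k₀ = 0.9996 gives E = 581232.703 m, N = 1974365.397 m.

Zone 14N: E 581200 m, N 1974400 m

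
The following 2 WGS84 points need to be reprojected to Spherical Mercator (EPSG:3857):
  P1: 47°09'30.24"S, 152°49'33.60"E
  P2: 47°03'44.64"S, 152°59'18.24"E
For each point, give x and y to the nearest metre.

Web Mercator: x = R·λ, y = R·ln tan(π/4+φ/2), R = 6378137 m.
P1 (-47.1584°, 152.8260°) → (17012512.49997, -5967967.419) m.
P2 (-47.0624°, 152.9884°) → (17030590.785, -5952265.295) m.

P1: x 17012512 m, y -5967967 m; P2: x 17030591 m, y -5952265 m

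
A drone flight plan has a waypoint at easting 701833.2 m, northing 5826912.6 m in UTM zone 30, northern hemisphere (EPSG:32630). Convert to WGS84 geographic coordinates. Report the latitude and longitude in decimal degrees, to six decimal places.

lat 52.554800°, lon -0.022701°

Zone 30N: λ₀ = -3°, k₀ = 0.9996, false easting 500000 m.
Meridian distance M = (N − FN)/k₀ = 5829244.3 m.
Inverse transverse Mercator on WGS84 gives φ = 52.55480003°, λ = -0.02270063°.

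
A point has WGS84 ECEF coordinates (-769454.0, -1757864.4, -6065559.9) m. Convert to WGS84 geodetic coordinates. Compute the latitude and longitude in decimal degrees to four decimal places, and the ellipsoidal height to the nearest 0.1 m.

lat -72.5551°, lon -113.6400°, h 3163.3 m

λ = atan2(Y, X) = -113.64000049°; p = √(X²+Y²) = 1918892.1 m.
Bowring's method on WGS84 (a = 6378137 m, b = 6356752.314 m) gives φ = -72.55510026°, h = 3163.259 m.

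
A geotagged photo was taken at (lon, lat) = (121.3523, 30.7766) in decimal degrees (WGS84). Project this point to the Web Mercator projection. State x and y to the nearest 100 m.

x 13508900 m, y 3603800 m

Web Mercator is spherical with R = a = 6378137 m.
x = R·λ = 6378137 × 2.117997190 = 13508876.243 m.
y = R·ln tan(π/4 + φ/2) = 6378137 × 0.565019262 = 3603770.260 m.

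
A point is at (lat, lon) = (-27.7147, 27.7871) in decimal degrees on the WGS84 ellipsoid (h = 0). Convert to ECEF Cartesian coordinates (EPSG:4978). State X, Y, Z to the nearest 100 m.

X 4998900 m, Y 2634200 m, Z -2948600 m

WGS84: a = 6378137 m, e² = 0.006694380; N(φ) = a/√(1−e²sin²φ) = 6382759.546 m.
X = (N+h)·cosφ·cosλ = 4998912.005 m; Y = (N+h)·cosφ·sinλ = 2634189.121 m; Z = (N(1−e²)+h)·sinφ = -2948553.049 m.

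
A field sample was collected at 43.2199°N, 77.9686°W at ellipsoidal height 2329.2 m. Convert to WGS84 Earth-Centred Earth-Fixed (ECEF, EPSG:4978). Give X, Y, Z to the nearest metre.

X 970732 m, Y -4554658 m, Z 4346932 m

WGS84: a = 6378137 m, e² = 0.006694380; N(φ) = a/√(1−e²sin²φ) = 6388172.200 m.
X = (N+h)·cosφ·cosλ = 970731.715 m; Y = (N+h)·cosφ·sinλ = -4554658.408 m; Z = (N(1−e²)+h)·sinφ = 4346931.578 m.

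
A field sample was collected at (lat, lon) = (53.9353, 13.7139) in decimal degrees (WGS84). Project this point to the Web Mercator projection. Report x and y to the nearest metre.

x 1526624 m, y 7157912 m

Web Mercator is spherical with R = a = 6378137 m.
x = R·λ = 6378137 × 0.239352708 = 1526624.365 m.
y = R·ln tan(π/4 + φ/2) = 6378137 × 1.122257549 = 7157912.398 m.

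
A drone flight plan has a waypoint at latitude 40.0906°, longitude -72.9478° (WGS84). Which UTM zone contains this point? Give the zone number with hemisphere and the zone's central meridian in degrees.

UTM zone = ⌊(λ + 180)/6⌋ + 1; -72.9478° ∈ [-78°, -72°) → zone 18.
Hemisphere: N (φ ≥ 0).
Central meridian λ₀ = 6×18 − 183 = -75°.

Zone 18N, central meridian -75°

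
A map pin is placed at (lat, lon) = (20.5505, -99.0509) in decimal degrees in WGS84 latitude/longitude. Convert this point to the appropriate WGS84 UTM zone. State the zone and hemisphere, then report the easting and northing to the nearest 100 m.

Longitude -99.0509° lies in the 6° band [-102°, -96°), giving zone 14; latitude is north of the equator, so 14N.
Zone 14 central meridian λ₀ = 6×14 − 183 = -99°; Δλ = -0.0509°.
Transverse Mercator on WGS84 with k₀ = 0.9996 gives E = 494694.348 m, N = 2272402.373 m.

Zone 14N: E 494700 m, N 2272400 m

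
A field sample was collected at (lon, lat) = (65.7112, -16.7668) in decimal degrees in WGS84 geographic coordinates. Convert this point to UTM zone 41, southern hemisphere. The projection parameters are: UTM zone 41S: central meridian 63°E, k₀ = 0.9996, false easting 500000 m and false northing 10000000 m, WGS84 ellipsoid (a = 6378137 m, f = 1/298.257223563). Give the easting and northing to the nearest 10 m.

Zone 41 central meridian λ₀ = 6×41 − 183 = 63°; Δλ = +2.7112°.
Transverse Mercator on WGS84 with k₀ = 0.9996 gives E = 789033.958 m, N = 8144268.623 m.

E 789030 m, N 8144270 m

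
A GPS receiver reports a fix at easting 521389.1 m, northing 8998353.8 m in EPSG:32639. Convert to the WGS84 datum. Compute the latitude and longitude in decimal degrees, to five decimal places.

lat 81.04410°, lon 52.23080°

Zone 39N: λ₀ = 51°, k₀ = 0.9996, false easting 500000 m.
Meridian distance M = (N − FN)/k₀ = 9001954.6 m.
Inverse transverse Mercator on WGS84 gives φ = 81.04409985°, λ = 52.23079885°.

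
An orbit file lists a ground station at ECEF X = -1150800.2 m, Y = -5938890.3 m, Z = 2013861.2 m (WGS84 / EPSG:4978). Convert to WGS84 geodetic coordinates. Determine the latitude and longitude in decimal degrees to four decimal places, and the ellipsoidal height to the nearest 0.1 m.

λ = atan2(Y, X) = -100.96650037°; p = √(X²+Y²) = 6049360.2 m.
Bowring's method on WGS84 (a = 6378137 m, b = 6356752.314 m) gives φ = 18.52849985°, h = -227.471 m.

lat 18.5285°, lon -100.9665°, h -227.5 m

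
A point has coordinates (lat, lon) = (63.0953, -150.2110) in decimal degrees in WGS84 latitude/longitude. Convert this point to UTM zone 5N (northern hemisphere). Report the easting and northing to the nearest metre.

Zone 5 central meridian λ₀ = 6×5 − 183 = -153°; Δλ = +2.7890°.
Transverse Mercator on WGS84 with k₀ = 0.9996 gives E = 640776.422 m, N = 6999263.628 m.

E 640776 m, N 6999264 m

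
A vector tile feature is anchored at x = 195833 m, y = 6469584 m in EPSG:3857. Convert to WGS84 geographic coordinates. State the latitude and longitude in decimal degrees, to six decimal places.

lat 50.134399°, lon 1.759198°

R = 6378137 m. λ = x/R = 1.75919777°.
φ = 2·arctan(exp(y/R)) − 90° = 2·arctan(2.75754) − 90° = 50.13439902°.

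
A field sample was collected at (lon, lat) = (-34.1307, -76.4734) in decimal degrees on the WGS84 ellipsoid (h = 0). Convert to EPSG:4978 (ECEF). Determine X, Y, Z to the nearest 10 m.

WGS84: a = 6378137 m, e² = 0.006694380; N(φ) = a/√(1−e²sin²φ) = 6398414.179 m.
X = (N+h)·cosφ·cosλ = 1238799.186 m; Y = (N+h)·cosφ·sinλ = -839698.493 m; Z = (N(1−e²)+h)·sinφ = -6179286.085 m.

X 1238800 m, Y -839700 m, Z -6179290 m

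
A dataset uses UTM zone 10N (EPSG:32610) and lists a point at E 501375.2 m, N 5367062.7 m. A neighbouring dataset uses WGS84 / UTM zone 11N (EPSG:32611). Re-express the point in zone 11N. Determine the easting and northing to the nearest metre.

UTM 10N → geographic: φ = 48.45669976°, λ = -122.98139981°.
UTM 11N (λ₀ = -117°) forward: E = 57863.775 m, N = 5384365.373 m.

E 57864 m, N 5384365 m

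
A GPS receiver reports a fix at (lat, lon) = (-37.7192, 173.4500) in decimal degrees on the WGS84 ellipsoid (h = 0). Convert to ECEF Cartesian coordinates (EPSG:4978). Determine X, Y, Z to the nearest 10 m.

WGS84: a = 6378137 m, e² = 0.006694380; N(φ) = a/√(1−e²sin²φ) = 6386142.696 m.
X = (N+h)·cosφ·cosλ = -5018584.337 m; Y = (N+h)·cosφ·sinλ = 576232.295 m; Z = (N(1−e²)+h)·sinφ = -3880837.065 m.

X -5018580 m, Y 576230 m, Z -3880840 m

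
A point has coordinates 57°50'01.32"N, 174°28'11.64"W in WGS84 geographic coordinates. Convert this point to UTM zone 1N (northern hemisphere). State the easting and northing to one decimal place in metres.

Zone 1 central meridian λ₀ = 6×1 − 183 = -177°; Δλ = +2.5301°.
Transverse Mercator on WGS84 with k₀ = 0.9996 gives E = 650223.783 m, N = 6413004.147 m.

E 650223.8 m, N 6413004.1 m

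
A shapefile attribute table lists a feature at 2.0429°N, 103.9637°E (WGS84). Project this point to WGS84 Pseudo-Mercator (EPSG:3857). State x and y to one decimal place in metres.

Web Mercator is spherical with R = a = 6378137 m.
x = R·λ = 6378137 × 1.814508868 = 11573186.145 m.
y = R·ln tan(π/4 + φ/2) = 6378137 × 0.035662888 = 227462.789 m.

x 11573186.1 m, y 227462.8 m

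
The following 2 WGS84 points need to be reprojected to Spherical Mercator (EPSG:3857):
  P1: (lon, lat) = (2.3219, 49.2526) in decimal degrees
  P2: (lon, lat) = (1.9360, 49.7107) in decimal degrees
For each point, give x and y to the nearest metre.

P1: x 258473 m, y 6317832 m; P2: x 215515 m, y 6396324 m

Web Mercator: x = R·λ, y = R·ln tan(π/4+φ/2), R = 6378137 m.
P1 (49.2526°, 2.3219°) → (258472.726, 6317831.525) m.
P2 (49.7107°, 1.9360°) → (215514.534, 6396324.106) m.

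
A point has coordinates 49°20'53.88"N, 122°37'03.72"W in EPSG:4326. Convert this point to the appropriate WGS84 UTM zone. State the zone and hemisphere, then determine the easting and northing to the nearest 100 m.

Zone 10N: E 527800 m, N 5466200 m

Longitude -122.6177° lies in the 6° band [-126°, -120°), giving zone 10; latitude is north of the equator, so 10N.
Zone 10 central meridian λ₀ = 6×10 − 183 = -123°; Δλ = +0.3823°.
Transverse Mercator on WGS84 with k₀ = 0.9996 gives E = 527766.859 m, N = 5466246.095 m.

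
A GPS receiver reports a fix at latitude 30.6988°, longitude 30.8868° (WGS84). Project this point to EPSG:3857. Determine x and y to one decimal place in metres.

Web Mercator is spherical with R = a = 6378137 m.
x = R·λ = 6378137 × 0.539076355 = 3438302.848 m.
y = R·ln tan(π/4 + φ/2) = 6378137 × 0.563439459 = 3593694.059 m.

x 3438302.8 m, y 3593694.1 m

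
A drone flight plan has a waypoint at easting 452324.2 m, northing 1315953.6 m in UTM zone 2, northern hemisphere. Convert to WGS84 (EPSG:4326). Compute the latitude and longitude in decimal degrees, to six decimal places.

Zone 2N: λ₀ = -171°, k₀ = 0.9996, false easting 500000 m.
Meridian distance M = (N − FN)/k₀ = 1316480.2 m.
Inverse transverse Mercator on WGS84 gives φ = 11.90379967°, λ = -171.43780028°.

lat 11.903800°, lon -171.437800°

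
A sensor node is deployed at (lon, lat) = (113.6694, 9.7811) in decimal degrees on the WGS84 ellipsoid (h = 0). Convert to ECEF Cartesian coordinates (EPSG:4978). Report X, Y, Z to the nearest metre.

WGS84: a = 6378137 m, e² = 0.006694380; N(φ) = a/√(1−e²sin²φ) = 6378753.232 m.
X = (N+h)·cosφ·cosλ = -2523582.024 m; Y = (N+h)·cosφ·sinλ = 5757232.608 m; Z = (N(1−e²)+h)·sinφ = 1076396.525 m.

X -2523582 m, Y 5757233 m, Z 1076397 m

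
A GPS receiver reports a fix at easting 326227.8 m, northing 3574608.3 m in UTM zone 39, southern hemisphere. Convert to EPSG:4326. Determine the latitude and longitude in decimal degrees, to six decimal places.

lat -57.936300°, lon 48.064800°

Zone 39S: λ₀ = 51°, k₀ = 0.9996, false easting 500000 m, false northing 10000000 m.
Meridian distance M = (N − FN)/k₀ = -6427962.9 m.
Inverse transverse Mercator on WGS84 gives φ = -57.93630022°, λ = 48.06479974°.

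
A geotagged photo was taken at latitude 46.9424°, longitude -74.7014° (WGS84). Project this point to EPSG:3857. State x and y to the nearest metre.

Web Mercator is spherical with R = a = 6378137 m.
x = R·λ = 6378137 × -1.303785386 = -8315721.810 m.
y = R·ln tan(π/4 + φ/2) = 6378137 × 0.930158344 = 5932677.349 m.

x -8315722 m, y 5932677 m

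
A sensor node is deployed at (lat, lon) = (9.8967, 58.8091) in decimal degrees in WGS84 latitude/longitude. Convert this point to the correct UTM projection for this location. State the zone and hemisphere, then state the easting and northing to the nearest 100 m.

Longitude 58.8091° lies in the 6° band [54°, 60°), giving zone 40; latitude is north of the equator, so 40N.
Zone 40 central meridian λ₀ = 6×40 − 183 = 57°; Δλ = +1.8091°.
Transverse Mercator on WGS84 with k₀ = 0.9996 gives E = 698362.759 m, N = 1094529.688 m.

Zone 40N: E 698400 m, N 1094500 m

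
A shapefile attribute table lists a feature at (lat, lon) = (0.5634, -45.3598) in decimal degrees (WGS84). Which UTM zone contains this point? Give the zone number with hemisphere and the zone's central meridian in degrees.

UTM zone = ⌊(λ + 180)/6⌋ + 1; -45.3598° ∈ [-48°, -42°) → zone 23.
Hemisphere: N (φ ≥ 0).
Central meridian λ₀ = 6×23 − 183 = -45°.

Zone 23N, central meridian -45°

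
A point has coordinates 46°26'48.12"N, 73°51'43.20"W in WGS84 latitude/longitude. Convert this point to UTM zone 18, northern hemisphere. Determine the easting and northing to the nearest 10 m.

E 587410 m, N 5144310 m

Zone 18 central meridian λ₀ = 6×18 − 183 = -75°; Δλ = +1.1380°.
Transverse Mercator on WGS84 with k₀ = 0.9996 gives E = 587405.896 m, N = 5144309.998 m.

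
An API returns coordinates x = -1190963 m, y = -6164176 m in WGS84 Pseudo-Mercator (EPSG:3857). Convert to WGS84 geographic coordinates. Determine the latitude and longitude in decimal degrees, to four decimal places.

R = 6378137 m. λ = x/R = -10.69860266°.
φ = 2·arctan(exp(y/R)) − 90° = 2·arctan(0.38043) − 90° = -48.34340185°.

lat -48.3434°, lon -10.6986°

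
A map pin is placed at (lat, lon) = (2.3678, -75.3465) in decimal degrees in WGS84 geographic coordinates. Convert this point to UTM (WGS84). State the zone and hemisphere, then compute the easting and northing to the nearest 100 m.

Longitude -75.3465° lies in the 6° band [-78°, -72°), giving zone 18; latitude is north of the equator, so 18N.
Zone 18 central meridian λ₀ = 6×18 − 183 = -75°; Δλ = -0.3465°.
Transverse Mercator on WGS84 with k₀ = 0.9996 gives E = 461475.689 m, N = 261719.351 m.

Zone 18N: E 461500 m, N 261700 m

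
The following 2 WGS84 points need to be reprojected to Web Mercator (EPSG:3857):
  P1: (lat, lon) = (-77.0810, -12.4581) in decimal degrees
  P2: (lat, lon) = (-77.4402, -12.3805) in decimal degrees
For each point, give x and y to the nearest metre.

Web Mercator: x = R·λ, y = R·ln tan(π/4+φ/2), R = 6378137 m.
P1 (-77.0810°, -12.4581°) → (-1386829.348, -13894297.589) m.
P2 (-77.4402°, -12.3805°) → (-1378190.956, -14075637.764) m.

P1: x -1386829 m, y -13894298 m; P2: x -1378191 m, y -14075638 m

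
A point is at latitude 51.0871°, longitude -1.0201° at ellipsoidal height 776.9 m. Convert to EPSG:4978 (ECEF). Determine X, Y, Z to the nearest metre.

X 4014347 m, Y -71479 m, Z 4940241 m

WGS84: a = 6378137 m, e² = 0.006694380; N(φ) = a/√(1−e²sin²φ) = 6391101.913 m.
X = (N+h)·cosφ·cosλ = 4014347.313 m; Y = (N+h)·cosφ·sinλ = -71479.409 m; Z = (N(1−e²)+h)·sinφ = 4940241.389 m.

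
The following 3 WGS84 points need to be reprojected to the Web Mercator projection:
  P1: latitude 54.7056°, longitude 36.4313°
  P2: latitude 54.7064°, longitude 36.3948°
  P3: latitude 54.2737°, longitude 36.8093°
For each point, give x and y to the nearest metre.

P1: x 4055514 m, y 7304937 m; P2: x 4051451 m, y 7305092 m; P3: x 4097593 m, y 7222163 m

Web Mercator: x = R·λ, y = R·ln tan(π/4+φ/2), R = 6378137 m.
P1 (54.7056°, 36.4313°) → (4055513.765, 7304937.448) m.
P2 (54.7064°, 36.3948°) → (4051450.604, 7305091.584) m.
P3 (54.2737°, 36.8093°) → (4097592.532, 7222163.155) m.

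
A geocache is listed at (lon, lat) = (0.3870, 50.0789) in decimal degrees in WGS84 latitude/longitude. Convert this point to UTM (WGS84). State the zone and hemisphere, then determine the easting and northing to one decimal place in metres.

Longitude 0.3870° lies in the 6° band [0°, 6°), giving zone 31; latitude is north of the equator, so 31N.
Zone 31 central meridian λ₀ = 6×31 − 183 = 3°; Δλ = -2.6130°.
Transverse Mercator on WGS84 with k₀ = 0.9996 gives E = 313051.961 m, N = 5550673.624 m.

Zone 31N: E 313052.0 m, N 5550673.6 m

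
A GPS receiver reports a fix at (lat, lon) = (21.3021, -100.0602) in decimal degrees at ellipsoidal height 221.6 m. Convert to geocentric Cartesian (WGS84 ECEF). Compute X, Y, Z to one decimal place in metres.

WGS84: a = 6378137 m, e² = 0.006694380; N(φ) = a/√(1−e²sin²φ) = 6380956.408 m.
X = (N+h)·cosφ·cosλ = -1038524.683 m; Y = (N+h)·cosφ·sinλ = -5853793.689 m; Z = (N(1−e²)+h)·sinφ = 2302670.371 m.

X -1038524.7 m, Y -5853793.7 m, Z 2302670.4 m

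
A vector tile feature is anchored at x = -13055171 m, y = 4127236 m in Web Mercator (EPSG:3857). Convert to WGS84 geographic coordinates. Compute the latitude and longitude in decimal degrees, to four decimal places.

lat 34.7299°, lon -117.2766°

R = 6378137 m. λ = x/R = -117.27659646°.
φ = 2·arctan(exp(y/R)) − 90° = 2·arctan(1.90998) − 90° = 34.72990041°.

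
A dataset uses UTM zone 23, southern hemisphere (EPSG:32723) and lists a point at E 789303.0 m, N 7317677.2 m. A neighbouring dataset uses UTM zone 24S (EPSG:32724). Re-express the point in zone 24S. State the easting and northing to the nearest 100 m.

UTM 23S → geographic: φ = -24.22709974°, λ = -42.15140048°.
UTM 24S (λ₀ = -39°) forward: E = 179924.898 m, N = 7317015.411 m.

E 179900 m, N 7317000 m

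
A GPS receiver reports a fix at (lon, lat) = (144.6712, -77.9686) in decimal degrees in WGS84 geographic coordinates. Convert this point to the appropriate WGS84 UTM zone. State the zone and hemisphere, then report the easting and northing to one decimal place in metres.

Zone 55S: E 445823.3 m, N 1344057.7 m

Longitude 144.6712° lies in the 6° band [144°, 150°), giving zone 55; latitude is south of the equator, so 55S.
Zone 55 central meridian λ₀ = 6×55 − 183 = 147°; Δλ = -2.3288°.
Transverse Mercator on WGS84 with k₀ = 0.9996 gives E = 445823.297 m, N = 1344057.679 m.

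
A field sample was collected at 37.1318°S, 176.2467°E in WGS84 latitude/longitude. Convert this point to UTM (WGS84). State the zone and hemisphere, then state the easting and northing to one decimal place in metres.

Longitude 176.2467° lies in the 6° band [174°, 180°), giving zone 60; latitude is south of the equator, so 60S.
Zone 60 central meridian λ₀ = 6×60 − 183 = 177°; Δλ = -0.7533°.
Transverse Mercator on WGS84 with k₀ = 0.9996 gives E = 433089.666 m, N = 5890240.937 m.

Zone 60S: E 433089.7 m, N 5890240.9 m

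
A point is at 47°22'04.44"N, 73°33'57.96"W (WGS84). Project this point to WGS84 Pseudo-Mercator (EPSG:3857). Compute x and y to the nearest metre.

Web Mercator is spherical with R = a = 6378137 m.
x = R·λ = 6378137 × -1.283970663 = -8189340.792 m.
y = R·ln tan(π/4 + φ/2) = 6378137 × 0.941079320 = 6002332.833 m.

x -8189341 m, y 6002333 m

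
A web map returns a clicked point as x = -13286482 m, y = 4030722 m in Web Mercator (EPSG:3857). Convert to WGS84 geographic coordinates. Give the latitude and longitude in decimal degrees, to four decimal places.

R = 6378137 m. λ = x/R = -119.35449853°.
φ = 2·arctan(exp(y/R)) − 90° = 2·arctan(1.88129) − 90° = 34.01429755°.

lat 34.0143°, lon -119.3545°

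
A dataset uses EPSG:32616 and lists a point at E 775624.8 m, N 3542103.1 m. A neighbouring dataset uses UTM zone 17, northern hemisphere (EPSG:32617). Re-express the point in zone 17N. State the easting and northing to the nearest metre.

E 208664 m, N 3542539 m

UTM 16N → geographic: φ = 31.98150034°, λ = -84.08309948°.
UTM 17N (λ₀ = -81°) forward: E = 208664.148 m, N = 3542539.205 m.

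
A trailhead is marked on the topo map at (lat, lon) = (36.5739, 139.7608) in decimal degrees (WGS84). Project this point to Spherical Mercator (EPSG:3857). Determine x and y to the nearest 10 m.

x 15558100 m, y 4379880 m

Web Mercator is spherical with R = a = 6378137 m.
x = R·λ = 6378137 × 2.439286125 = 15558101.089 m.
y = R·ln tan(π/4 + φ/2) = 6378137 × 0.686701963 = 4379879.200 m.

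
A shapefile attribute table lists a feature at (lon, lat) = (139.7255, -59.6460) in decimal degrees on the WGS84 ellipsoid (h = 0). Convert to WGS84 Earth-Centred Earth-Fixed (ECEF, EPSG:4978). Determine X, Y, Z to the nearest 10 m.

WGS84: a = 6378137 m, e² = 0.006694380; N(φ) = a/√(1−e²sin²φ) = 6394093.672 m.
X = (N+h)·cosφ·cosλ = -2465262.670 m; Y = (N+h)·cosφ·sinλ = 2088809.202 m; Z = (N(1−e²)+h)·sinφ = -5480652.307 m.

X -2465260 m, Y 2088810 m, Z -5480650 m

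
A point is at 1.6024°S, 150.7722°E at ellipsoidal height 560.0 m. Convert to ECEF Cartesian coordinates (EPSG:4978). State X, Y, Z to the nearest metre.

X -5564433 m, Y 3113400 m, Z -177177 m

WGS84: a = 6378137 m, e² = 0.006694380; N(φ) = a/√(1−e²sin²φ) = 6378153.694 m.
X = (N+h)·cosφ·cosλ = -5564432.593 m; Y = (N+h)·cosφ·sinλ = 3113400.394 m; Z = (N(1−e²)+h)·sinφ = -177177.246 m.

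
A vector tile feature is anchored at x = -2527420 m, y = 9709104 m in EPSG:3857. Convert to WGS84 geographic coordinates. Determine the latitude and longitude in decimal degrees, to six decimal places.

R = 6378137 m. λ = x/R = -22.70420015°.
φ = 2·arctan(exp(y/R)) − 90° = 2·arctan(4.58251) − 90° = 65.37969857°.

lat 65.379699°, lon -22.704200°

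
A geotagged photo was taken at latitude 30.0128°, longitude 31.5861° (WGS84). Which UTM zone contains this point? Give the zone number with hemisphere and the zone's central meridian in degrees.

Zone 36N, central meridian 33°

UTM zone = ⌊(λ + 180)/6⌋ + 1; 31.5861° ∈ [30°, 36°) → zone 36.
Hemisphere: N (φ ≥ 0).
Central meridian λ₀ = 6×36 − 183 = 33°.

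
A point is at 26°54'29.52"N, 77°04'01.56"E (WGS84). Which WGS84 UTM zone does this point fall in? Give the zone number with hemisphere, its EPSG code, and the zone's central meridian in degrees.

Zone 43N (EPSG:32643), central meridian 75°

UTM zone = ⌊(λ + 180)/6⌋ + 1; 77.0671° ∈ [72°, 78°) → zone 43.
Hemisphere: N (φ ≥ 0).
Central meridian λ₀ = 6×43 − 183 = 75°.
EPSG code: 32643.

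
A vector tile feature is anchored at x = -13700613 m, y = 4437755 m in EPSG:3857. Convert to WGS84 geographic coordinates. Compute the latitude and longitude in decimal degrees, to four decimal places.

lat 36.9903°, lon -123.0747°

R = 6378137 m. λ = x/R = -123.07470060°.
φ = 2·arctan(exp(y/R)) − 90° = 2·arctan(2.00526) − 90° = 36.99030130°.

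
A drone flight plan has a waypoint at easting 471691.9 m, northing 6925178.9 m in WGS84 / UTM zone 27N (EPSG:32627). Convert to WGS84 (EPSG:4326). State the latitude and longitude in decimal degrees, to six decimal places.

Zone 27N: λ₀ = -21°, k₀ = 0.9996, false easting 500000 m.
Meridian distance M = (N − FN)/k₀ = 6927950.1 m.
Inverse transverse Mercator on WGS84 gives φ = 62.45670036°, λ = -21.54870096°.

lat 62.456700°, lon -21.548701°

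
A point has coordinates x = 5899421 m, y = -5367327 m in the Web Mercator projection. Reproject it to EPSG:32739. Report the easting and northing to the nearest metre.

Web Mercator inverse (R = 6378137 m) → φ = -43.36259912°, λ = 52.99540052°.
UTM 39S forward: E = 661684.082 m, N = 5196984.392 m.

E 661684 m, N 5196984 m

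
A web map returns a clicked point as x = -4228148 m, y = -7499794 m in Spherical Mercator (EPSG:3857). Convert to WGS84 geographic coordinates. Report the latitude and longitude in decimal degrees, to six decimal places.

lat -55.704401°, lon -37.982100°

R = 6378137 m. λ = x/R = -37.98209972°.
φ = 2·arctan(exp(y/R)) − 90° = 2·arctan(0.30855) − 90° = -55.70440148°.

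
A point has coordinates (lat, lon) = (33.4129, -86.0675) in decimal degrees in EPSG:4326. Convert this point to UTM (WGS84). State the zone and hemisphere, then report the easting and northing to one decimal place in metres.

Zone 16N: E 586703.8 m, N 3697451.1 m

Longitude -86.0675° lies in the 6° band [-90°, -84°), giving zone 16; latitude is north of the equator, so 16N.
Zone 16 central meridian λ₀ = 6×16 − 183 = -87°; Δλ = +0.9325°.
Transverse Mercator on WGS84 with k₀ = 0.9996 gives E = 586703.775 m, N = 3697451.147 m.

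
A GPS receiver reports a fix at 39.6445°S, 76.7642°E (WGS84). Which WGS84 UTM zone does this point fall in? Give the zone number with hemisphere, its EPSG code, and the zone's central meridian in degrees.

UTM zone = ⌊(λ + 180)/6⌋ + 1; 76.7642° ∈ [72°, 78°) → zone 43.
Hemisphere: S (φ < 0).
Central meridian λ₀ = 6×43 − 183 = 75°.
EPSG code: 32743.

Zone 43S (EPSG:32743), central meridian 75°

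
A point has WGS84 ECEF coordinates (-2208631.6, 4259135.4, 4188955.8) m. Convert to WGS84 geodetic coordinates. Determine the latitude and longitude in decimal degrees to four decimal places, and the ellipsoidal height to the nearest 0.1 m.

lat 41.3153°, lon 117.4096°, h 255.8 m

λ = atan2(Y, X) = 117.40960061°; p = √(X²+Y²) = 4797737.8 m.
Bowring's method on WGS84 (a = 6378137 m, b = 6356752.314 m) gives φ = 41.31529985°, h = 255.755 m.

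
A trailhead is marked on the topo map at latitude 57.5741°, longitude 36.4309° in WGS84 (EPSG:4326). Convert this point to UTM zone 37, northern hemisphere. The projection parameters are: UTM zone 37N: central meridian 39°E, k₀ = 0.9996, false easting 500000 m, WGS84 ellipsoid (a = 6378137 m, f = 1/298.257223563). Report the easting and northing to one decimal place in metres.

Zone 37 central meridian λ₀ = 6×37 − 183 = 39°; Δλ = -2.5691°.
Transverse Mercator on WGS84 with k₀ = 0.9996 gives E = 346365.600 m, N = 6384203.154 m.

E 346365.6 m, N 6384203.2 m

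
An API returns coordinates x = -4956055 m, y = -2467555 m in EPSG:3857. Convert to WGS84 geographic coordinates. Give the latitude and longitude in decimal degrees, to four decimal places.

R = 6378137 m. λ = x/R = -44.52099955°.
φ = 2·arctan(exp(y/R)) − 90° = 2·arctan(0.67917) − 90° = -21.63329961°.

lat -21.6333°, lon -44.5210°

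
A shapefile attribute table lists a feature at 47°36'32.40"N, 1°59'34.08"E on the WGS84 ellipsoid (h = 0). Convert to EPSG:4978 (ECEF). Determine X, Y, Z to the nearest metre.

X 4305320 m, Y 149803 m, Z 4687677 m

WGS84: a = 6378137 m, e² = 0.006694380; N(φ) = a/√(1−e²sin²φ) = 6389814.198 m.
X = (N+h)·cosφ·cosλ = 4305320.309 m; Y = (N+h)·cosφ·sinλ = 149803.418 m; Z = (N(1−e²)+h)·sinφ = 4687676.585 m.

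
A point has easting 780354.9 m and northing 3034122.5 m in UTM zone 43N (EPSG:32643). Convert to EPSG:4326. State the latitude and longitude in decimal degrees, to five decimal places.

lat 27.40170°, lon 77.83520°

Zone 43N: λ₀ = 75°, k₀ = 0.9996, false easting 500000 m.
Meridian distance M = (N − FN)/k₀ = 3035336.6 m.
Inverse transverse Mercator on WGS84 gives φ = 27.40169969°, λ = 77.83519998°.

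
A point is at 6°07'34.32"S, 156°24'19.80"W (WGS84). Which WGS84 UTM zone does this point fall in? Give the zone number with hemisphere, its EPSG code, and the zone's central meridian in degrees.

Zone 4S (EPSG:32704), central meridian -159°

UTM zone = ⌊(λ + 180)/6⌋ + 1; -156.4055° ∈ [-162°, -156°) → zone 4.
Hemisphere: S (φ < 0).
Central meridian λ₀ = 6×4 − 183 = -159°.
EPSG code: 32704.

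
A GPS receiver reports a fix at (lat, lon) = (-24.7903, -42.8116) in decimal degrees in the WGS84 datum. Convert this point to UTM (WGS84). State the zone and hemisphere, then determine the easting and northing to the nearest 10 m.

Longitude -42.8116° lies in the 6° band [-48°, -42°), giving zone 23; latitude is south of the equator, so 23S.
Zone 23 central meridian λ₀ = 6×23 − 183 = -45°; Δλ = +2.1884°.
Transverse Mercator on WGS84 with k₀ = 0.9996 gives E = 721239.264 m, N = 7256499.556 m.

Zone 23S: E 721240 m, N 7256500 m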